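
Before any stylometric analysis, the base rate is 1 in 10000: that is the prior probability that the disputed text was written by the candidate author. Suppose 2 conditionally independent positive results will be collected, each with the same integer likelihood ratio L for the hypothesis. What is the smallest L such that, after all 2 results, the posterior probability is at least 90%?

Prior odds = 0.0001/0.9999 = 1/9999.
Target odds = 0.9/0.1 = 9.
Need L² ≥ 9 ÷ (1/9999) = 89991.
299² = 89401 < 89991 ≤ 90000 = 300², so L = 300.

300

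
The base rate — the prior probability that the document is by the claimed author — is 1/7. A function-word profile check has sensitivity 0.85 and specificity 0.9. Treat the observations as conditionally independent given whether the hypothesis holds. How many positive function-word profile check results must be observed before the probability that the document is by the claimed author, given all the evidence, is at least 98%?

3

Prior odds = (1/7)/(6/7) = 1/6.
False-positive rate = 1 − 0.9 = 0.1; likelihood ratio of a positive = 0.85/0.1 = 8.5.
Target odds: 0.98 ÷ 0.02 = 49.
Need (1/6) × 8.5ⁿ ≥ 49, i.e. 8.5ⁿ ≥ 294.
8.5² = 72.25 falls short of 294 but 8.5³ = 614.125 reaches it, so n = 3.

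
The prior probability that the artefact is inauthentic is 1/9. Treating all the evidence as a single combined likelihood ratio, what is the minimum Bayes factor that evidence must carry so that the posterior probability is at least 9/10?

Prior odds = (1/9)/(8/9) = 0.125.
Target odds = 0.9/0.1 = 9.
Required Bayes factor = 9 ÷ 0.125 = 72.

72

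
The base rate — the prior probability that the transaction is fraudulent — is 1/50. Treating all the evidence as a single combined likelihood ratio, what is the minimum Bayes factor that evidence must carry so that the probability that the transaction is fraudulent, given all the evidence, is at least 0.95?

Prior odds = 0.02/0.98 = 1/49.
Target odds = 0.95/0.05 = 19.
Required Bayes factor = 19 ÷ (1/49) = 931.

931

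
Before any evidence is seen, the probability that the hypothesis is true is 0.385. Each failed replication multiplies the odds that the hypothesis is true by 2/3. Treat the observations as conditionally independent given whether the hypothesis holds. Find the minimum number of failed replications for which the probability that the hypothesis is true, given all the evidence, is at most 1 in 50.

9

Prior odds: 0.385 ÷ 0.615 = 77/123.
Likelihood ratio per failed replication = 2/3.
Target posterior odds = 0.02/0.98 = 1/49.
Need (77/123) × (2/3)ⁿ ≤ 1/49, i.e. (2/3)ⁿ ≤ 123/3773.
(2/3)⁸ = 256/6561 is still above 123/3773 but (2/3)⁹ = 512/19683 is at or below it, so n = 9.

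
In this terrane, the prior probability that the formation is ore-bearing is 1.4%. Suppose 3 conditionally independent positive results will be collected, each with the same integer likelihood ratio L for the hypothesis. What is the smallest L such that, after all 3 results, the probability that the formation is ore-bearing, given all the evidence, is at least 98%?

16

Prior odds = 0.014/0.986 = 7/493.
Target odds = 0.98/0.02 = 49.
Need L³ ≥ 49 ÷ (7/493) = 3451.
15³ = 3375 < 3451 ≤ 4096 = 16³, so L = 16.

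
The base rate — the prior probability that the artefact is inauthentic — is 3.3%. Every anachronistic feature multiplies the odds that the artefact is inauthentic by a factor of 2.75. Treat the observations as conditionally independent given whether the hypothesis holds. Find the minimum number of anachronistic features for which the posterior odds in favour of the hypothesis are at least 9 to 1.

6

Prior odds: 0.033 ÷ 0.967 = 33/967.
Likelihood ratio per anachronistic feature = 2.75.
Target odds = 9.
Need (33/967) × 2.75ⁿ ≥ 9, i.e. 2.75ⁿ ≥ 2901/11.
2.75⁵ = 161051/1024 falls short of 2901/11 but 2.75⁶ = 1771561/4096 reaches it, so n = 6.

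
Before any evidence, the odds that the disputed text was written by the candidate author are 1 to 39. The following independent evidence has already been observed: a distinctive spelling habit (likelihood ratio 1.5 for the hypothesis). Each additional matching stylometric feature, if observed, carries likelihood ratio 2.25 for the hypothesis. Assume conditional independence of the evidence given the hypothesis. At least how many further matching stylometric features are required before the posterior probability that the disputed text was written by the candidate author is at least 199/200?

Prior odds = 1/39.
Bayes factor of the evidence already in hand = 1.5.
Odds after that evidence = (1/39) × 1.5 = 1/26.
Target odds = 0.995/0.005 = 199.
Need 2.25ⁿ ≥ 199 ÷ (1/26) = 5174.
2.25¹⁰ ≈3325.26 falls short of 5174 but 2.25¹¹ ≈7481.83 reaches it, so n = 11.

11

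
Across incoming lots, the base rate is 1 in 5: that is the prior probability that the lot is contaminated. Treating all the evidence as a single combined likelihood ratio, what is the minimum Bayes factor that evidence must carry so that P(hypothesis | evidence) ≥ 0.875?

28

Prior odds = 0.2/0.8 = 0.25.
Target odds = 0.875/0.125 = 7.
Required Bayes factor = 7 ÷ 0.25 = 28.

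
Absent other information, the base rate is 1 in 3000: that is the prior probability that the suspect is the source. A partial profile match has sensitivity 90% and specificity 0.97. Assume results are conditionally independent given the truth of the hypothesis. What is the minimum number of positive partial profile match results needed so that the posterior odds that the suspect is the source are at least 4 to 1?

3

Prior odds = (1/3000)/(2999/3000) = 1/2999.
False-positive rate = 1 − 0.97 = 0.03; likelihood ratio of a positive = 0.9/0.03 = 30.
Target odds = 4.
Need (1/2999) × 30ⁿ ≥ 4, i.e. 30ⁿ ≥ 11996.
30² = 900 falls short of 11996 but 30³ = 27000 reaches it, so n = 3.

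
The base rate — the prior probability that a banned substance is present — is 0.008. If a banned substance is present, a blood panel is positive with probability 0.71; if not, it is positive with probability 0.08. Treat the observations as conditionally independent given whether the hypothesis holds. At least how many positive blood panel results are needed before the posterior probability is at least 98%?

4

Prior odds: 0.008 ÷ 0.992 = 1/124.
Likelihood ratio of a positive = 0.71/0.08 = 8.875.
Target odds: 0.98 ÷ 0.02 = 49.
Require 8.875ⁿ ≥ 49 ÷ (1/124) = 6076.
8.875³ = 357911/512 falls short of 6076 but 8.875⁴ = 25411681/4096 reaches it, so n = 4.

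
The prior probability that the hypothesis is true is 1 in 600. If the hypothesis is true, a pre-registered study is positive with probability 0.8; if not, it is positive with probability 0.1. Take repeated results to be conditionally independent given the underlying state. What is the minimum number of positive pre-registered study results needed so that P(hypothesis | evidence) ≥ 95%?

Prior odds = (1/600)/(599/600) = 1/599.
Likelihood ratio of a positive = 0.8/0.1 = 8.
Target odds: 0.95 ÷ 0.05 = 19.
Require 8ⁿ ≥ 19 ÷ (1/599) = 11381.
8⁴ = 4096 falls short of 11381 but 8⁵ = 32768 reaches it, so n = 5.

5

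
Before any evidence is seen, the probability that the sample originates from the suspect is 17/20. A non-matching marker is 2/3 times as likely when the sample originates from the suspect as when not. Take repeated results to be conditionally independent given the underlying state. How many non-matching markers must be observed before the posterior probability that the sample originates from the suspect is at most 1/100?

16

Prior odds = 0.85/0.15 = 17/3.
Likelihood ratio per non-matching marker = 2/3.
Target odds: 0.01 ÷ 0.99 = 1/99.
Need (17/3) × (2/3)ⁿ ≤ 1/99, i.e. (2/3)ⁿ ≤ 1/561.
(2/3)¹⁵ = 32768/14348907 is still above 1/561 but (2/3)¹⁶ = 65536/43046721 is at or below it, so n = 16.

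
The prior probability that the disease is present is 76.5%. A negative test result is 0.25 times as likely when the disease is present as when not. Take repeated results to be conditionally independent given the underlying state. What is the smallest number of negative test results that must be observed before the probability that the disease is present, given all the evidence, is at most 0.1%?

6

Prior odds = 0.765/0.235 = 153/47.
Likelihood ratio per negative test result = 0.25.
Target odds: 0.001 ÷ 0.999 = 1/999.
Need (153/47) × 0.25ⁿ ≤ 1/999, i.e. 0.25ⁿ ≤ 47/152847.
0.25⁵ = 1/1024 is still above 47/152847 but 0.25⁶ = 1/4096 is at or below it, so n = 6.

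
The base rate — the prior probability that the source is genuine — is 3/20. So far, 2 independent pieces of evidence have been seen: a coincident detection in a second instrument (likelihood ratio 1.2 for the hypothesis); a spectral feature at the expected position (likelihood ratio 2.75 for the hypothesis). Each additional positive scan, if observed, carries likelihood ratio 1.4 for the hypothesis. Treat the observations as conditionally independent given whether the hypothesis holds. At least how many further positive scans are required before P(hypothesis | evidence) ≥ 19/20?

11

Prior odds = 0.15/0.85 = 3/17.
Combined Bayes factor of the evidence already in hand = 1.2 × 2.75 = 3.3.
Odds after that evidence = (3/17) × 3.3 = 99/170.
Target odds = 0.95/0.05 = 19.
Need 1.4ⁿ ≥ 19 ÷ (99/170) = 3230/99.
1.4¹⁰ = 282475249/9765625 falls short of 3230/99 but 1.4¹¹ ≈40.4957 reaches it, so n = 11.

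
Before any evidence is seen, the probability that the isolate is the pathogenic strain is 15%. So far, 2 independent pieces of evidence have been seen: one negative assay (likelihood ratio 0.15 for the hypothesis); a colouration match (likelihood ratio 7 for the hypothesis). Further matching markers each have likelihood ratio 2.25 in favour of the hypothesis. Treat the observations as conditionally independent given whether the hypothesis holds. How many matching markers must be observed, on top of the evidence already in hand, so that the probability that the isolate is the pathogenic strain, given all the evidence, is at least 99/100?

8

Prior odds = 0.15/0.85 = 3/17.
Combined Bayes factor of the evidence already in hand = 0.15 × 7 = 1.05.
Odds after that evidence = (3/17) × 1.05 = 63/340.
Target odds = 0.99/0.01 = 99.
Need 2.25ⁿ ≥ 99 ÷ (63/340) = 3740/7.
2.25⁷ = 4782969/16384 falls short of 3740/7 but 2.25⁸ = 43046721/65536 reaches it, so n = 8.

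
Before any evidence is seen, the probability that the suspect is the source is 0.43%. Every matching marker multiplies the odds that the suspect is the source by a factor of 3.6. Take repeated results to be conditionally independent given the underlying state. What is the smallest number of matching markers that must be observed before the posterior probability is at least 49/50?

Prior odds: 0.0043 ÷ 0.9957 = 43/9957.
Likelihood ratio per matching marker = 3.6.
Target odds: 0.98 ÷ 0.02 = 49.
Require 3.6ⁿ ≥ 49 ÷ (43/9957) = 487893/43.
3.6⁷ = 612220032/78125 falls short of 487893/43 but 3.6⁸ ≈28211.1 reaches it, so n = 8.

8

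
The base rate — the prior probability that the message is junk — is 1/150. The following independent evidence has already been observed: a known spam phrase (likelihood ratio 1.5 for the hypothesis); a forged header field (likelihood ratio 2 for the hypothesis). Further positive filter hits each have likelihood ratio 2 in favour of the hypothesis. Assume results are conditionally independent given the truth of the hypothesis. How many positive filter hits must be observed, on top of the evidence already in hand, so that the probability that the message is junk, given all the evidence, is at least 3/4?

Prior odds = (1/150)/(149/150) = 1/149.
Combined Bayes factor of the evidence already in hand = 1.5 × 2 = 3.
Odds after that evidence = (1/149) × 3 = 3/149.
Target odds = 0.75/0.25 = 3.
Need 2ⁿ ≥ 3 ÷ (3/149) = 149.
2⁷ = 128 falls short of 149 but 2⁸ = 256 reaches it, so n = 8.

8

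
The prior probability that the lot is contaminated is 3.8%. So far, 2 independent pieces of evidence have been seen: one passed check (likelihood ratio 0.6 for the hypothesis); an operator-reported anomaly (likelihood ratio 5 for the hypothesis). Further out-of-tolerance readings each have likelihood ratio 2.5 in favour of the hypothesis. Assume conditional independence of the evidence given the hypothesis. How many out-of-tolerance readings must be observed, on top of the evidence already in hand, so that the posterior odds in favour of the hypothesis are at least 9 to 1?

5

Prior odds = 0.038/0.962 = 19/481.
Combined Bayes factor of the evidence already in hand = 0.6 × 5 = 3.
Odds after that evidence = (19/481) × 3 = 57/481.
Target odds = 9.
Need 2.5ⁿ ≥ 9 ÷ (57/481) = 1443/19.
2.5⁴ = 39.0625 falls short of 1443/19 but 2.5⁵ = 97.65625 reaches it, so n = 5.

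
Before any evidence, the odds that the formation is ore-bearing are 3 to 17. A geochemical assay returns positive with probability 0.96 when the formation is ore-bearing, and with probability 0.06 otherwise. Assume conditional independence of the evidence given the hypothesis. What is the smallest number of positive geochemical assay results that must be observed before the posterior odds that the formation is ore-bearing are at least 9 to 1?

2

Prior odds = 3/17.
Likelihood ratio of a positive result = 0.96/0.06 = 16.
Target odds = 9.
Need (3/17) × 16ⁿ ≥ 9, i.e. 16ⁿ ≥ 51.
16¹ = 16 falls short of 51 but 16² = 256 reaches it, so n = 2.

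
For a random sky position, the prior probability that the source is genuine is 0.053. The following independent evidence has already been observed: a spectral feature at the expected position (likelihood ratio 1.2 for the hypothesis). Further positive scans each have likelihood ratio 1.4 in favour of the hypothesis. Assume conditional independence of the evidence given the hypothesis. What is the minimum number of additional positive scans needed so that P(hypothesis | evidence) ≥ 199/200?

Prior odds = 0.053/0.947 = 53/947.
Bayes factor of the evidence already in hand = 1.2.
Odds after that evidence = (53/947) × 1.2 = 318/4735.
Target odds = 0.995/0.005 = 199.
Need 1.4ⁿ ≥ 199 ÷ (318/4735) = 942265/318.
1.4²³ ≈2295.86 falls short of 942265/318 but 1.4²⁴ ≈3214.2 reaches it, so n = 24.

24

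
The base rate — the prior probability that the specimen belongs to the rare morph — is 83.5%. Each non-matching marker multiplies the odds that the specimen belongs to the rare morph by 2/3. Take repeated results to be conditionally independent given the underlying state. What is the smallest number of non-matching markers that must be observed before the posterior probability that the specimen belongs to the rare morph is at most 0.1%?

Prior odds: 0.835 ÷ 0.165 = 167/33.
Likelihood ratio per non-matching marker = 2/3.
Target odds: 0.001 ÷ 0.999 = 1/999.
Need (167/33) × (2/3)ⁿ ≤ 1/999, i.e. (2/3)ⁿ ≤ 11/55611.
(2/3)²¹ ≈0.000200486 is still above 11/55611 but (2/3)²² ≈0.000133657 is at or below it, so n = 22.

22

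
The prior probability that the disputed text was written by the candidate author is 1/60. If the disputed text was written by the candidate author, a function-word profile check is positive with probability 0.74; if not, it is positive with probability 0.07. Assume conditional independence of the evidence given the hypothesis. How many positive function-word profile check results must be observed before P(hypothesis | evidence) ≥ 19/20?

3

Prior odds = (1/60)/(59/60) = 1/59.
Likelihood ratio of a positive = 0.74/0.07 = 74/7.
Target posterior odds = 0.95/0.05 = 19.
Need (1/59) × (74/7)ⁿ ≥ 19, i.e. (74/7)ⁿ ≥ 1121.
(74/7)² = 5476/49 falls short of 1121 but (74/7)³ = 405224/343 reaches it, so n = 3.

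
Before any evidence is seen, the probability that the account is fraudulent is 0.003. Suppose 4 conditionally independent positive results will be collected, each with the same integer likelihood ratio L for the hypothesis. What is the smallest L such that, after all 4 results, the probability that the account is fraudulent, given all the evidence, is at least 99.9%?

25

Prior odds = 0.003/0.997 = 3/997.
Target odds = 0.999/0.001 = 999.
Need L⁴ ≥ 999 ÷ (3/997) = 332001.
24⁴ = 331776 < 332001 ≤ 390625 = 25⁴, so L = 25.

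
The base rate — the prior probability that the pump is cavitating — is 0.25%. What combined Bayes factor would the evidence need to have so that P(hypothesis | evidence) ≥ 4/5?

1596

Prior odds = 0.0025/0.9975 = 1/399.
Target odds = 0.8/0.2 = 4.
Required Bayes factor = 4 ÷ (1/399) = 1596.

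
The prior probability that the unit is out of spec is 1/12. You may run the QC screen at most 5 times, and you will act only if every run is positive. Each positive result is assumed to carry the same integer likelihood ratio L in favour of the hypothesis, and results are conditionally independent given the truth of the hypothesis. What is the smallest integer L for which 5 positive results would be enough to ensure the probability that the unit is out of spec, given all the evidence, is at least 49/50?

Prior odds = (1/12)/(11/12) = 1/11.
Target odds = 0.98/0.02 = 49.
Need L⁵ ≥ 49 ÷ (1/11) = 539.
3⁵ = 243 < 539 ≤ 1024 = 4⁵, so L = 4.

4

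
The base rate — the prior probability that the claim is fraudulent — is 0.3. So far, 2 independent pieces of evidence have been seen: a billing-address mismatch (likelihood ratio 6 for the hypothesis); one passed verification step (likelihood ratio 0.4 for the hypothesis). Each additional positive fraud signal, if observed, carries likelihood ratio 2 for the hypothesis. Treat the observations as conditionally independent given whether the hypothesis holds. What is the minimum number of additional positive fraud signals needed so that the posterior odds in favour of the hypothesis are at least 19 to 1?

5

Prior odds = 0.3/0.7 = 3/7.
Combined Bayes factor of the evidence already in hand = 6 × 0.4 = 2.4.
Odds after that evidence = (3/7) × 2.4 = 36/35.
Target odds = 19.
Need 2ⁿ ≥ 19 ÷ (36/35) = 665/36.
2⁴ = 16 falls short of 665/36 but 2⁵ = 32 reaches it, so n = 5.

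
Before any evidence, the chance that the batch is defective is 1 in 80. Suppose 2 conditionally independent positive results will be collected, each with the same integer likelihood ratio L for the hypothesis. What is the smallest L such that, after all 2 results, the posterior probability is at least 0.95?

39

Prior odds = 0.0125/0.9875 = 1/79.
Target odds = 0.95/0.05 = 19.
Need L² ≥ 19 ÷ (1/79) = 1501.
38² = 1444 < 1501 ≤ 1521 = 39², so L = 39.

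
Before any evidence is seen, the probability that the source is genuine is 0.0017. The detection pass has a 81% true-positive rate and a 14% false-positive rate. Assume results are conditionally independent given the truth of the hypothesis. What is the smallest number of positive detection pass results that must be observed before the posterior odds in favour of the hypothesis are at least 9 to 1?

5

Prior odds = 0.0017/0.9983 = 17/9983.
Likelihood ratio of a positive result = 0.81/0.14 = 81/14.
Target odds = 9.
Require (81/14)ⁿ ≥ 9 ÷ (17/9983) = 89847/17.
(81/14)⁴ = 43046721/38416 falls short of 89847/17 but (81/14)⁵ ≈6483.13 reaches it, so n = 5.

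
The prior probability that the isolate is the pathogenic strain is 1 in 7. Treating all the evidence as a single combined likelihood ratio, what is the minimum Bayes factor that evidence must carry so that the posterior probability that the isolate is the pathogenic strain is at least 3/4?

18

Prior odds = (1/7)/(6/7) = 1/6.
Target odds = 0.75/0.25 = 3.
Required Bayes factor = 3 ÷ (1/6) = 18.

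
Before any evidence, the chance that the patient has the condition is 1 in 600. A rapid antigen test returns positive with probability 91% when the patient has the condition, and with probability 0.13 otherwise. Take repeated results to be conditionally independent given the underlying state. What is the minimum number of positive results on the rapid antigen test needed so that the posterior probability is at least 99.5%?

Prior odds: (1/600) ÷ (599/600) = 1/599.
Likelihood ratio of a positive result = 0.91/0.13 = 7.
Target posterior odds = 0.995/0.005 = 199.
Require 7ⁿ ≥ 199 ÷ (1/599) = 119201.
7⁶ = 117649 falls short of 119201 but 7⁷ = 823543 reaches it, so n = 7.

7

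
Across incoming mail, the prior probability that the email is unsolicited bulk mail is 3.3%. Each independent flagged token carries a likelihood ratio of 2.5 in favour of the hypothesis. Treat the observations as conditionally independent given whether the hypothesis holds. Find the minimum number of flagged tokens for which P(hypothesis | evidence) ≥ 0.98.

Prior odds = 0.033/0.967 = 33/967.
Likelihood ratio per flagged token = 2.5.
Target odds: 0.98 ÷ 0.02 = 49.
Need (33/967) × 2.5ⁿ ≥ 49, i.e. 2.5ⁿ ≥ 47383/33.
2.5⁷ = 610.3515625 falls short of 47383/33 but 2.5⁸ = 390625/256 reaches it, so n = 8.

8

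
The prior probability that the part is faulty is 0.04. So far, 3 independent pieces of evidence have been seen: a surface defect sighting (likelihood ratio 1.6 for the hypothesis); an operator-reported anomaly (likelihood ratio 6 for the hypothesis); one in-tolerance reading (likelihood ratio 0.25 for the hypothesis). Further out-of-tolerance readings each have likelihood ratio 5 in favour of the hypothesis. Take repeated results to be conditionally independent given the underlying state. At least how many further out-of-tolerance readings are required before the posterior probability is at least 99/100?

Prior odds = 0.04/0.96 = 1/24.
Combined Bayes factor of the evidence already in hand = 1.6 × 6 × 0.25 = 2.4.
Odds after that evidence = (1/24) × 2.4 = 0.1.
Target odds = 0.99/0.01 = 99.
Need 5ⁿ ≥ 99 ÷ 0.1 = 990.
5⁴ = 625 falls short of 990 but 5⁵ = 3125 reaches it, so n = 5.

5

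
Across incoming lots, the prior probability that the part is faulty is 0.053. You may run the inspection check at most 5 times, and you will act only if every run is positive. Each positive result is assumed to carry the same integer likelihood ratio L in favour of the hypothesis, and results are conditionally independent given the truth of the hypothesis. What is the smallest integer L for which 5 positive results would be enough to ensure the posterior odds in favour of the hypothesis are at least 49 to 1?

Prior odds = 0.053/0.947 = 53/947.
Target odds = 49.
Need L⁵ ≥ 49 ÷ (53/947) = 46403/53.
3⁵ = 243 < 46403/53 ≤ 1024 = 4⁵, so L = 4.

4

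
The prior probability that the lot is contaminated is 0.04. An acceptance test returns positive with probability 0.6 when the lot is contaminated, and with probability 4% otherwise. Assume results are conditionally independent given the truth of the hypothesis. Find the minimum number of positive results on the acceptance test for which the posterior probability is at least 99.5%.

4

Prior odds = 0.04/0.96 = 1/24.
Likelihood ratio of a positive result = 0.6/0.04 = 15.
Target odds: 0.995 ÷ 0.005 = 199.
Require 15ⁿ ≥ 199 ÷ (1/24) = 4776.
15³ = 3375 falls short of 4776 but 15⁴ = 50625 reaches it, so n = 4.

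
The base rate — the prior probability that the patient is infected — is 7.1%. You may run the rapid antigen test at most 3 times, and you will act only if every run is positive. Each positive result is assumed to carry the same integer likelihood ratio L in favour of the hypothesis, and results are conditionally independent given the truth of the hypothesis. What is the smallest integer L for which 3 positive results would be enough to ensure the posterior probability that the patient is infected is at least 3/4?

Prior odds = 0.071/0.929 = 71/929.
Target odds = 0.75/0.25 = 3.
Need L³ ≥ 3 ÷ (71/929) = 2787/71.
3³ = 27 < 2787/71 ≤ 64 = 4³, so L = 4.

4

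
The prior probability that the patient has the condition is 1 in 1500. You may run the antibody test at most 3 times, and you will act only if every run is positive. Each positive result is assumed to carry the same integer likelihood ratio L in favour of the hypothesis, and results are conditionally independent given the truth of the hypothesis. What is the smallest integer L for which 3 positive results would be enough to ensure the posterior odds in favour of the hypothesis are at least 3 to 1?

Prior odds = (1/1500)/(1499/1500) = 1/1499.
Target odds = 3.
Need L³ ≥ 3 ÷ (1/1499) = 4497.
16³ = 4096 < 4497 ≤ 4913 = 17³, so L = 17.

17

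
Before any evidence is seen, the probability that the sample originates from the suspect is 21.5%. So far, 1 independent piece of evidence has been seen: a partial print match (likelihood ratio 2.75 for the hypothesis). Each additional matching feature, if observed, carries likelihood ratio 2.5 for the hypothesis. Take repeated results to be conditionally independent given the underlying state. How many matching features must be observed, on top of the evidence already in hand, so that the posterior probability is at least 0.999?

Prior odds = 0.215/0.785 = 43/157.
Bayes factor of the evidence already in hand = 2.75.
Odds after that evidence = (43/157) × 2.75 = 473/628.
Target odds = 0.999/0.001 = 999.
Need 2.5ⁿ ≥ 999 ÷ (473/628) = 627372/473.
2.5⁷ = 610.3515625 falls short of 627372/473 but 2.5⁸ = 390625/256 reaches it, so n = 8.

8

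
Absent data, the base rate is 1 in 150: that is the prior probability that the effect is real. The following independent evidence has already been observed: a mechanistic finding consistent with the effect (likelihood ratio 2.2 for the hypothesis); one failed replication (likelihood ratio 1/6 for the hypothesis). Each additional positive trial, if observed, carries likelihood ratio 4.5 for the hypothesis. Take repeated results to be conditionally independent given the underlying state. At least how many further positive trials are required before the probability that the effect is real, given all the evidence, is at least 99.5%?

Prior odds = (1/150)/(149/150) = 1/149.
Combined Bayes factor of the evidence already in hand = 2.2 × (1/6) = 11/30.
Odds after that evidence = (1/149) × 11/30 = 11/4470.
Target odds = 0.995/0.005 = 199.
Need 4.5ⁿ ≥ 199 ÷ (11/4470) = 889530/11.
4.5⁷ = 4782969/128 falls short of 889530/11 but 4.5⁸ = 43046721/256 reaches it, so n = 8.

8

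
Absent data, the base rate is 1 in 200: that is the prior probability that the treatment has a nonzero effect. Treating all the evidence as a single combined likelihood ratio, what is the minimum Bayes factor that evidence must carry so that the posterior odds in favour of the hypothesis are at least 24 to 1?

4776

Prior odds = 0.005/0.995 = 1/199.
Target odds = 24.
Required Bayes factor = 24 ÷ (1/199) = 4776.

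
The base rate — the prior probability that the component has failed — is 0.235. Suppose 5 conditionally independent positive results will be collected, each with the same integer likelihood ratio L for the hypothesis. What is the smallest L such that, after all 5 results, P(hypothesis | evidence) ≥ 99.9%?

6

Prior odds = 0.235/0.765 = 47/153.
Target odds = 0.999/0.001 = 999.
Need L⁵ ≥ 999 ÷ (47/153) = 152847/47.
5⁵ = 3125 < 152847/47 ≤ 7776 = 6⁵, so L = 6.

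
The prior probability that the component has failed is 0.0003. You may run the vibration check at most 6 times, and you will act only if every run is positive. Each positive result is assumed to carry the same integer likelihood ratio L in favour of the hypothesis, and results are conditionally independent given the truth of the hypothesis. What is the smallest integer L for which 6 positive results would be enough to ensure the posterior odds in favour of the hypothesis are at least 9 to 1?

6

Prior odds = 0.0003/0.9997 = 3/9997.
Target odds = 9.
Need L⁶ ≥ 9 ÷ (3/9997) = 29991.
5⁶ = 15625 < 29991 ≤ 46656 = 6⁶, so L = 6.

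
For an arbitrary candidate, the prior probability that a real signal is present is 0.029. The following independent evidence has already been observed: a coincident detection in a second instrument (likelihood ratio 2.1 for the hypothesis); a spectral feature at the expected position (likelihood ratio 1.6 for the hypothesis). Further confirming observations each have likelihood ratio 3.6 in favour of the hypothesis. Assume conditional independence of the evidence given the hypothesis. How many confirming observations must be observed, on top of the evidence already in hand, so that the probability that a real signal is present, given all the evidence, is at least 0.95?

5

Prior odds = 0.029/0.971 = 29/971.
Combined Bayes factor of the evidence already in hand = 2.1 × 1.6 = 3.36.
Odds after that evidence = (29/971) × 3.36 = 2436/24275.
Target odds = 0.95/0.05 = 19.
Need 3.6ⁿ ≥ 19 ÷ (2436/24275) = 461225/2436.
3.6⁴ = 167.9616 falls short of 461225/2436 but 3.6⁵ = 604.66176 reaches it, so n = 5.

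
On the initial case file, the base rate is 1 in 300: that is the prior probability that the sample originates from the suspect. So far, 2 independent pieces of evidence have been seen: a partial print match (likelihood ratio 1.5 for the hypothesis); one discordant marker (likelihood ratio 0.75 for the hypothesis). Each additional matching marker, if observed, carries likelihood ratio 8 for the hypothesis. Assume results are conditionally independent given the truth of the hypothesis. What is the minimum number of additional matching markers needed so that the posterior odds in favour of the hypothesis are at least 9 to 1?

Prior odds = (1/300)/(299/300) = 1/299.
Combined Bayes factor of the evidence already in hand = 1.5 × 0.75 = 1.125.
Odds after that evidence = (1/299) × 1.125 = 9/2392.
Target odds = 9.
Need 8ⁿ ≥ 9 ÷ (9/2392) = 2392.
8³ = 512 falls short of 2392 but 8⁴ = 4096 reaches it, so n = 4.

4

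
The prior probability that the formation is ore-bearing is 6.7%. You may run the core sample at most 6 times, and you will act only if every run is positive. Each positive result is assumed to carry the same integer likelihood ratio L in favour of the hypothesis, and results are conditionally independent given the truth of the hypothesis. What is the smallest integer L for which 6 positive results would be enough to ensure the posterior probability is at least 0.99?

Prior odds = 0.067/0.933 = 67/933.
Target odds = 0.99/0.01 = 99.
Need L⁶ ≥ 99 ÷ (67/933) = 92367/67.
3⁶ = 729 < 92367/67 ≤ 4096 = 4⁶, so L = 4.

4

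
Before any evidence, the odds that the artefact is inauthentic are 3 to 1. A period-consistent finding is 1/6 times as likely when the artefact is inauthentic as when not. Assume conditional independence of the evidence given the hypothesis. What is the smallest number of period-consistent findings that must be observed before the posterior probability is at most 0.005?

4

Prior odds = 3.
Likelihood ratio per period-consistent finding = 1/6.
Target odds: 0.005 ÷ 0.995 = 1/199.
Need 3 × (1/6)ⁿ ≤ 1/199, i.e. (1/6)ⁿ ≤ 1/597.
(1/6)³ = 1/216 is still above 1/597 but (1/6)⁴ = 1/1296 is at or below it, so n = 4.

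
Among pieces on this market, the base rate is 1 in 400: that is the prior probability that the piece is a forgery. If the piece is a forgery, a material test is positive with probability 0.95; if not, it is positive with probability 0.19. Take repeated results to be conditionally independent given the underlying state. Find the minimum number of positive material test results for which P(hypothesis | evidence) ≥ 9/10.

6

Prior odds = 0.0025/0.9975 = 1/399.
Likelihood ratio of a positive = 0.95/0.19 = 5.
Target odds: 0.9 ÷ 0.1 = 9.
Need (1/399) × 5ⁿ ≥ 9, i.e. 5ⁿ ≥ 3591.
5⁵ = 3125 falls short of 3591 but 5⁶ = 15625 reaches it, so n = 6.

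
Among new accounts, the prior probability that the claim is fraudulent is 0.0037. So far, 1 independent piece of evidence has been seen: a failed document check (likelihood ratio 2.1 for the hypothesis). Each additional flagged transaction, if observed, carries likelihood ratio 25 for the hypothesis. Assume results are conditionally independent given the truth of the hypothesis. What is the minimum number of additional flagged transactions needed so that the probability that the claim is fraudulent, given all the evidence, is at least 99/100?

3

Prior odds = 0.0037/0.9963 = 37/9963.
Bayes factor of the evidence already in hand = 2.1.
Odds after that evidence = (37/9963) × 2.1 = 259/33210.
Target odds = 0.99/0.01 = 99.
Need 25ⁿ ≥ 99 ÷ (259/33210) = 3287790/259.
25² = 625 falls short of 3287790/259 but 25³ = 15625 reaches it, so n = 3.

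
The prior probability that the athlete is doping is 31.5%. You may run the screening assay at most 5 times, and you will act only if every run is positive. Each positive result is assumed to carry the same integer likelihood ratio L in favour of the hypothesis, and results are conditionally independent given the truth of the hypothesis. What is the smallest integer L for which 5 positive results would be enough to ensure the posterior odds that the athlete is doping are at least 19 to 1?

3

Prior odds = 0.315/0.685 = 63/137.
Target odds = 19.
Need L⁵ ≥ 19 ÷ (63/137) = 2603/63.
2⁵ = 32 < 2603/63 ≤ 243 = 3⁵, so L = 3.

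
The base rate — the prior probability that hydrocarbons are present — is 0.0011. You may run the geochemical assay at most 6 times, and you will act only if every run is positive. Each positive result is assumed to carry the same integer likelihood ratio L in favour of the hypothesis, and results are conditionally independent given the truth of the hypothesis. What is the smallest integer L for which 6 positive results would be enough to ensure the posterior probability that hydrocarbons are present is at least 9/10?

Prior odds = 0.0011/0.9989 = 11/9989.
Target odds = 0.9/0.1 = 9.
Need L⁶ ≥ 9 ÷ (11/9989) = 89901/11.
4⁶ = 4096 < 89901/11 ≤ 15625 = 5⁶, so L = 5.

5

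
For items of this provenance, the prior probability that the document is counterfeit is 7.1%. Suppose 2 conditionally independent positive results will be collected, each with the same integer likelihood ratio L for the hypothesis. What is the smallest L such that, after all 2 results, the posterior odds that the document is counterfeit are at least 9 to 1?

11

Prior odds = 0.071/0.929 = 71/929.
Target odds = 9.
Need L² ≥ 9 ÷ (71/929) = 8361/71.
10² = 100 < 8361/71 ≤ 121 = 11², so L = 11.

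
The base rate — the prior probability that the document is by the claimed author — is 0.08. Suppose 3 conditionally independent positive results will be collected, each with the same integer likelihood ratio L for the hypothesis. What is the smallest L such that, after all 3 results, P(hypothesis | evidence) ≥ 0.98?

Prior odds = 0.08/0.92 = 2/23.
Target odds = 0.98/0.02 = 49.
Need L³ ≥ 49 ÷ (2/23) = 563.5.
8³ = 512 < 563.5 ≤ 729 = 9³, so L = 9.

9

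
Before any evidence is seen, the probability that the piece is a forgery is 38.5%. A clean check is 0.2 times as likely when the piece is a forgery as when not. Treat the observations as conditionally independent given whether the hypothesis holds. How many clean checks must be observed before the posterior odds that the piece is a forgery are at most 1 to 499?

Prior odds: 0.385 ÷ 0.615 = 77/123.
Likelihood ratio per clean check = 0.2.
Target odds = 1/499.
Require 0.2ⁿ ≤ 1/499 ÷ (77/123) = 123/38423.
0.2³ = 0.008 is still above 123/38423 but 0.2⁴ = 0.0016 is at or below it, so n = 4.

4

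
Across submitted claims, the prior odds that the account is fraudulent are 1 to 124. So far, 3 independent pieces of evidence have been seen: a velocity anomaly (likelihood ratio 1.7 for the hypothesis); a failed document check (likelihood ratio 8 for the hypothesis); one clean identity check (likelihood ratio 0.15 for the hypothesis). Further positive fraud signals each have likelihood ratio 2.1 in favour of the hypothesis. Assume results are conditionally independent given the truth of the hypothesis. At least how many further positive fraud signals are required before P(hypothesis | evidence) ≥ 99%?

12

Prior odds = 1/124.
Combined Bayes factor of the evidence already in hand = 1.7 × 8 × 0.15 = 2.04.
Odds after that evidence = (1/124) × 2.04 = 51/3100.
Target odds = 0.99/0.01 = 99.
Need 2.1ⁿ ≥ 99 ÷ (51/3100) = 102300/17.
2.1¹¹ ≈3502.78 falls short of 102300/17 but 2.1¹² ≈7355.83 reaches it, so n = 12.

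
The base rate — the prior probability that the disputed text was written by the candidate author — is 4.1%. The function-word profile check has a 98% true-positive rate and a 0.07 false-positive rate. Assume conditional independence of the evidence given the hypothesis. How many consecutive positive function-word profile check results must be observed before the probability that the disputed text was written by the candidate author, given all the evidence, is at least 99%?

3

Prior odds = 0.041/0.959 = 41/959.
Likelihood ratio of a positive result = 0.98/0.07 = 14.
Target odds: 0.99 ÷ 0.01 = 99.
Require 14ⁿ ≥ 99 ÷ (41/959) = 94941/41.
14² = 196 falls short of 94941/41 but 14³ = 2744 reaches it, so n = 3.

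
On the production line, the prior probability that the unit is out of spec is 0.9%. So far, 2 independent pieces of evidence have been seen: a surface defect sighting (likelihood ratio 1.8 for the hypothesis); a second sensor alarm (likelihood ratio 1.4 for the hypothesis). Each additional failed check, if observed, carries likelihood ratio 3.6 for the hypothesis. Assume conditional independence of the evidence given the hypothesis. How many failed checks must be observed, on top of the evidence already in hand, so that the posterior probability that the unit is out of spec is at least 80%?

Prior odds = 0.009/0.991 = 9/991.
Combined Bayes factor of the evidence already in hand = 1.8 × 1.4 = 2.52.
Odds after that evidence = (9/991) × 2.52 = 567/24775.
Target odds = 0.8/0.2 = 4.
Need 3.6ⁿ ≥ 4 ÷ (567/24775) = 99100/567.
3.6⁴ = 167.9616 falls short of 99100/567 but 3.6⁵ = 604.66176 reaches it, so n = 5.

5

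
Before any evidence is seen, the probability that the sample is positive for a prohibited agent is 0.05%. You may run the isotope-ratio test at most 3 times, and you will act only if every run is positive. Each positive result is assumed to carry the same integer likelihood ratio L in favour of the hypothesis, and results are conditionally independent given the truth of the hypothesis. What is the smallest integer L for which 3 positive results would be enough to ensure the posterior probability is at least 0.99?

59

Prior odds = 0.0005/0.9995 = 1/1999.
Target odds = 0.99/0.01 = 99.
Need L³ ≥ 99 ÷ (1/1999) = 197901.
58³ = 195112 < 197901 ≤ 205379 = 59³, so L = 59.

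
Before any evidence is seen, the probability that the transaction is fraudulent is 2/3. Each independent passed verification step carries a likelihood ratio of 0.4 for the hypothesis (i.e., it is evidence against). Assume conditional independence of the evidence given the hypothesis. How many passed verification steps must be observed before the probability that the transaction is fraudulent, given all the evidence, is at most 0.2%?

Prior odds = (2/3)/(1/3) = 2.
Likelihood ratio per passed verification step = 0.4.
Target odds: 0.002 ÷ 0.998 = 1/499.
Need 2 × 0.4ⁿ ≤ 1/499, i.e. 0.4ⁿ ≤ 1/998.
0.4⁷ = 128/78125 is still above 1/998 but 0.4⁸ = 256/390625 is at or below it, so n = 8.

8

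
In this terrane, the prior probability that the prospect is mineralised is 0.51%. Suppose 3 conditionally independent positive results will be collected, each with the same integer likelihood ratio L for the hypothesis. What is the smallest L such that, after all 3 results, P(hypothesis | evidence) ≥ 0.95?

16

Prior odds = 0.0051/0.9949 = 51/9949.
Target odds = 0.95/0.05 = 19.
Need L³ ≥ 19 ÷ (51/9949) = 189031/51.
15³ = 3375 < 189031/51 ≤ 4096 = 16³, so L = 16.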